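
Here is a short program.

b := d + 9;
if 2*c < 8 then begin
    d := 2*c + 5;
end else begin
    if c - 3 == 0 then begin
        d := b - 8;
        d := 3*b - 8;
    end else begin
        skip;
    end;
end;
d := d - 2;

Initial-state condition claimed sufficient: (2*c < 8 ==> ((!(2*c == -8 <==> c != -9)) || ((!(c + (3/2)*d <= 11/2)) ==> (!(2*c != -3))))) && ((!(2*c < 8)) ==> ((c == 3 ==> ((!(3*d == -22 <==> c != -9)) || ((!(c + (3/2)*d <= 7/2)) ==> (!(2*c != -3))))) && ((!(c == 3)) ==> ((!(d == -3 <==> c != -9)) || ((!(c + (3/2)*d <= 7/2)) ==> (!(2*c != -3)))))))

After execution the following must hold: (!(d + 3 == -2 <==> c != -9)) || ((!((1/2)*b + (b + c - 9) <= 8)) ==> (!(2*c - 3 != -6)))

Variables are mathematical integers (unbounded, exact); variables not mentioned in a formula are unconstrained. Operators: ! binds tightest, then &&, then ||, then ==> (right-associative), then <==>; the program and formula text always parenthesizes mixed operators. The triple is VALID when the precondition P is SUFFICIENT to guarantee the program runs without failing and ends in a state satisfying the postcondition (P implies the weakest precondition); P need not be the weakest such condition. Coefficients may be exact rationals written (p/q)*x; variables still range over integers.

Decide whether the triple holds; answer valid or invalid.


Working backward. After the program, the postcondition (!(d + 3 == -2 <==> c != -9)) || ((!((1/2)*b + (b + c - 9) <= 8)) ==> (!(2*c - 3 != -6))) must hold; in canonical form it is (!(d == -5 <==> c != -9)) || ((!((3/2)*b + c <= 17)) ==> (!(2*c != -3))).
Before d := d - 2: (!(d == -3 <==> c != -9)) || ((!((3/2)*b + c <= 17)) ==> (!(2*c != -3)))
Then branch requires (!(2*c == -8 <==> c != -9)) || ((!((3/2)*b + c <= 17)) ==> (!(2*c != -3))); else branch requires (c == 3 ==> ((!(3*b == 5 <==> c != -9)) || ((!((3/2)*b + c <= 17)) ==> (!(2*c != -3))))) && ((!(c == 3)) ==> ((!(d == -3 <==> c != -9)) || ((!((3/2)*b + c <= 17)) ==> (!(2*c != -3))))).
Before the if: (2*c < 8 ==> ((!(2*c == -8 <==> c != -9)) || ((!((3/2)*b + c <= 17)) ==> (!(2*c != -3))))) && ((!(2*c < 8)) ==> ((c == 3 ==> ((!(3*b == 5 <==> c != -9)) || ((!((3/2)*b + c <= 17)) ==> (!(2*c != -3))))) && ((!(c == 3)) ==> ((!(d == -3 <==> c != -9)) || ((!((3/2)*b + c <= 17)) ==> (!(2*c != -3)))))))
Before b := d + 9: (2*c < 8 ==> ((!(2*c == -8 <==> c != -9)) || ((!(c + (3/2)*d <= 7/2)) ==> (!(2*c != -3))))) && ((!(2*c < 8)) ==> ((c == 3 ==> ((!(3*d == -22 <==> c != -9)) || ((!(c + (3/2)*d <= 7/2)) ==> (!(2*c != -3))))) && ((!(c == 3)) ==> ((!(d == -3 <==> c != -9)) || ((!(c + (3/2)*d <= 7/2)) ==> (!(2*c != -3)))))))
The weakest precondition is (2*c < 8 ==> ((!(2*c == -8 <==> c != -9)) || ((!(c + (3/2)*d <= 7/2)) ==> (!(2*c != -3))))) && ((!(2*c < 8)) ==> ((c == 3 ==> ((!(3*d == -22 <==> c != -9)) || ((!(c + (3/2)*d <= 7/2)) ==> (!(2*c != -3))))) && ((!(c == 3)) ==> ((!(d == -3 <==> c != -9)) || ((!(c + (3/2)*d <= 7/2)) ==> (!(2*c != -3))))))).
Check whether (2*c < 8 ==> ((!(2*c == -8 <==> c != -9)) || ((!(c + (3/2)*d <= 11/2)) ==> (!(2*c != -3))))) && ((!(2*c < 8)) ==> ((c == 3 ==> ((!(3*d == -22 <==> c != -9)) || ((!(c + (3/2)*d <= 7/2)) ==> (!(2*c != -3))))) && ((!(c == 3)) ==> ((!(d == -3 <==> c != -9)) || ((!(c + (3/2)*d <= 7/2)) ==> (!(2*c != -3))))))) implies it.
Countermodel: at the initial state c = -4, d = 6, the precondition holds but the weakest precondition fails.
Answer: invalid


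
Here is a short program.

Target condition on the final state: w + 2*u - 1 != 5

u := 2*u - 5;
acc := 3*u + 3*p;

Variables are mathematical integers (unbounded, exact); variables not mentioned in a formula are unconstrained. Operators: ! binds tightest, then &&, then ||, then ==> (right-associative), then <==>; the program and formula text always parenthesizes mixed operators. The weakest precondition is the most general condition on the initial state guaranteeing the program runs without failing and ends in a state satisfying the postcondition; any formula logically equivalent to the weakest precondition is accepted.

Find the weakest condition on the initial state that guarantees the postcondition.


Working backward. After the program, the postcondition w + 2*u - 1 != 5 must hold; in canonical form it is 2*u + w != 6.
Before acc := 3*u + 3*p: 2*u + w != 6
Before u := 2*u - 5: 4*u + w != 16
Answer: WP = 4*u + w != 16


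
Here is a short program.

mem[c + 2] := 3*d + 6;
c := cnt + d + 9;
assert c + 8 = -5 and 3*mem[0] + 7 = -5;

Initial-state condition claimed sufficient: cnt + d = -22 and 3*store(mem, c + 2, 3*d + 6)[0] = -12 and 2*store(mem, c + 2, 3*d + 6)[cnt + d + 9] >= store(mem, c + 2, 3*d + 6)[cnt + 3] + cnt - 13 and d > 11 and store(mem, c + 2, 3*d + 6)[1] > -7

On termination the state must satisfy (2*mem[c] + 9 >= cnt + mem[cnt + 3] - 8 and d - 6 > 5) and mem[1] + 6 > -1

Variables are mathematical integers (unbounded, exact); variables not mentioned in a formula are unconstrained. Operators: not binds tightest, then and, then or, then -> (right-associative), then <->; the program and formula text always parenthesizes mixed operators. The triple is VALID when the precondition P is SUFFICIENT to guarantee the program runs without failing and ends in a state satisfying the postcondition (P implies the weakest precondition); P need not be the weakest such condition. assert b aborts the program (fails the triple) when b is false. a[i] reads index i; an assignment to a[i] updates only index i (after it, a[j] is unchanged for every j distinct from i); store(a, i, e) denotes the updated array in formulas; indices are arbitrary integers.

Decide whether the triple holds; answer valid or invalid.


Working backward. After the program, the postcondition (2*mem[c] + 9 >= cnt + mem[cnt + 3] - 8 and d - 6 > 5) and mem[1] + 6 > -1 must hold; in canonical form it is 2*mem[c] >= mem[cnt + 3] + cnt - 17 and d > 11 and mem[1] > -7.
Before assert c + 8 = -5 and 3*mem[0] + 7 = -5: c = -13 and 3*mem[0] = -12 and 2*mem[c] >= mem[cnt + 3] + cnt - 17 and d > 11 and mem[1] > -7
Before c := cnt + d + 9: cnt + d = -22 and 3*mem[0] = -12 and 2*mem[cnt + d + 9] >= mem[cnt + 3] + cnt - 17 and d > 11 and mem[1] > -7
Before mem[c + 2] := 3*d + 6: cnt + d = -22 and 3*store(mem, c + 2, 3*d + 6)[0] = -12 and 2*store(mem, c + 2, 3*d + 6)[cnt + d + 9] >= store(mem, c + 2, 3*d + 6)[cnt + 3] + cnt - 17 and d > 11 and store(mem, c + 2, 3*d + 6)[1] > -7
The weakest precondition is cnt + d = -22 and 3*store(mem, c + 2, 3*d + 6)[0] = -12 and 2*store(mem, c + 2, 3*d + 6)[cnt + d + 9] >= store(mem, c + 2, 3*d + 6)[cnt + 3] + cnt - 17 and d > 11 and store(mem, c + 2, 3*d + 6)[1] > -7.
Check whether cnt + d = -22 and 3*store(mem, c + 2, 3*d + 6)[0] = -12 and 2*store(mem, c + 2, 3*d + 6)[cnt + d + 9] >= store(mem, c + 2, 3*d + 6)[cnt + 3] + cnt - 13 and d > 11 and store(mem, c + 2, 3*d + 6)[1] > -7 implies it.
Every state satisfying the precondition satisfies the weakest precondition: the implication holds.
Answer: valid


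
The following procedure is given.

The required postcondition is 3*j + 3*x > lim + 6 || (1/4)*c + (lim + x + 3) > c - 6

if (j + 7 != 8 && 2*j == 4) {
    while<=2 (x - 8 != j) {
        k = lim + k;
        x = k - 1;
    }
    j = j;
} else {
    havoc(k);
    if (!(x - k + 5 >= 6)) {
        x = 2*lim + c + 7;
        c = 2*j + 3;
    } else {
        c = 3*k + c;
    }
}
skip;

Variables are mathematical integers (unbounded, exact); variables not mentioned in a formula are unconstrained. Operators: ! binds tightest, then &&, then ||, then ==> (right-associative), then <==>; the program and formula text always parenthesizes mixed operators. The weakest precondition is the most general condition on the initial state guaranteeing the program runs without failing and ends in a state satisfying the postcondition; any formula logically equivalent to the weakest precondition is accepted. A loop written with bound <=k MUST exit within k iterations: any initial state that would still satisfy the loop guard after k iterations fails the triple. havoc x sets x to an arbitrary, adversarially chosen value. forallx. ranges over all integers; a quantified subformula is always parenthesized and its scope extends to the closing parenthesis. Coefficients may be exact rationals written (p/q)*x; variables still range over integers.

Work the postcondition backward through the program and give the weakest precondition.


Working backward. After the program, the postcondition 3*j + 3*x > lim + 6 || (1/4)*c + (lim + x + 3) > c - 6 must hold; in canonical form it is 3*j + 3*x > lim + 6 || lim + x > (3/4)*c - 9.
Before skip: 3*j + 3*x > lim + 6 || lim + x > (3/4)*c - 9
Then branch requires (x != j + 8 ==> ((k + lim != j + 9 ==> ((!(k + 2*lim != j + 9)) && (3*j + 3*k + 5*lim > 9 || k + 3*lim > (3/4)*c - 8))) && ((!(k + lim != j + 9)) ==> (3*j + 3*k + 2*lim > 9 || k + 2*lim > (3/4)*c - 8)))) && ((!(x != j + 8)) ==> (3*j + 3*x > lim + 6 || lim + x > (3/4)*c - 9)); else branch requires forall k_1. (((!(x >= k_1 + 1)) ==> (3*c + 3*j + 5*lim > -15 || c + 3*lim > (3/2)*j - 55/4)) && (x >= k_1 + 1 ==> (3*j + 3*x > lim + 6 || lim + x > (3/4)*c + (9/4)*k_1 - 9))).
Before the if: ((j != 1 && 2*j == 4) ==> ((x != j + 8 ==> ((k + lim != j + 9 ==> ((!(k + 2*lim != j + 9)) && (3*j + 3*k + 5*lim > 9 || k + 3*lim > (3/4)*c - 8))) && ((!(k + lim != j + 9)) ==> (3*j + 3*k + 2*lim > 9 || k + 2*lim > (3/4)*c - 8)))) && ((!(x != j + 8)) ==> (3*j + 3*x > lim + 6 || lim + x > (3/4)*c - 9)))) && ((!(j != 1 && 2*j == 4)) ==> (forall k_1. (((!(x >= k_1 + 1)) ==> (3*c + 3*j + 5*lim > -15 || c + 3*lim > (3/2)*j - 55/4)) && (x >= k_1 + 1 ==> (3*j + 3*x > lim + 6 || lim + x > (3/4)*c + (9/4)*k_1 - 9)))))
Answer: WP = ((j != 1 && 2*j == 4) ==> ((x != j + 8 ==> ((k + lim != j + 9 ==> ((!(k + 2*lim != j + 9)) && (3*j + 3*k + 5*lim > 9 || k + 3*lim > (3/4)*c - 8))) && ((!(k + lim != j + 9)) ==> (3*j + 3*k + 2*lim > 9 || k + 2*lim > (3/4)*c - 8)))) && ((!(x != j + 8)) ==> (3*j + 3*x > lim + 6 || lim + x > (3/4)*c - 9)))) && ((!(j != 1 && 2*j == 4)) ==> (forall k_1. (((!(x >= k_1 + 1)) ==> (3*c + 3*j + 5*lim > -15 || c + 3*lim > (3/2)*j - 55/4)) && (x >= k_1 + 1 ==> (3*j + 3*x > lim + 6 || lim + x > (3/4)*c + (9/4)*k_1 - 9)))))


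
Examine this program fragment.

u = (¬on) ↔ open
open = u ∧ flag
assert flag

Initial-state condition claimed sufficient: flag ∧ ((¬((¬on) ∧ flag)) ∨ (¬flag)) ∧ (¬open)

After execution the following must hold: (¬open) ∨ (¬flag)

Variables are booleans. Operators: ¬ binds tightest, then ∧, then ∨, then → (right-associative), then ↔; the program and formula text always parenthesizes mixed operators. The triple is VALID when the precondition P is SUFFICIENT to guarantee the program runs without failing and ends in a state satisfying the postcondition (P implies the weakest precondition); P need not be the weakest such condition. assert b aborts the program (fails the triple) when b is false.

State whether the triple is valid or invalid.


Working backward. After the program, (¬open) ∨ (¬flag) must hold.
Before assert flag: flag ∧ ((¬open) ∨ (¬flag))
Before open := u ∧ flag: flag ∧ ((¬(u ∧ flag)) ∨ (¬flag))
Before u := (¬on) ↔ open: flag ∧ ((¬(((¬on) ↔ open) ∧ flag)) ∨ (¬flag))
The weakest precondition is flag ∧ ((¬(((¬on) ↔ open) ∧ flag)) ∨ (¬flag)).
Check whether flag ∧ ((¬((¬on) ∧ flag)) ∨ (¬flag)) ∧ (¬open) implies it.
Countermodel: at the initial state flag = true, on = true, open = false, the precondition holds but the weakest precondition fails.
Answer: invalid


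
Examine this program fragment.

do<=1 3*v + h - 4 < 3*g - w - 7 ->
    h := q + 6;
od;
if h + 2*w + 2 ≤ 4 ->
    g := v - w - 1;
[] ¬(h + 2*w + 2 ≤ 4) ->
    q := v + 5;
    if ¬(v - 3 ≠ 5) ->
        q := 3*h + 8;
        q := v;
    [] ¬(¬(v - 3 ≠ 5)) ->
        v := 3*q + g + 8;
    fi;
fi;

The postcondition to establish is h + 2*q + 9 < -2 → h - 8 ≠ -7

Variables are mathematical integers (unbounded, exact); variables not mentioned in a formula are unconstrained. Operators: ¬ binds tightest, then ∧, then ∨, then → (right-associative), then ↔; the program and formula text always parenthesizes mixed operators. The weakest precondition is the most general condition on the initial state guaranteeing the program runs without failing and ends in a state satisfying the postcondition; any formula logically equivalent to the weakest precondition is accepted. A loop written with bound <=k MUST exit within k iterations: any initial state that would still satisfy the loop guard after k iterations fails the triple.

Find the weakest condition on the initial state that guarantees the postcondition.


Working backward. After the program, the postcondition h + 2*q + 9 < -2 → h - 8 ≠ -7 must hold; in canonical form it is h + 2*q < -11 → h ≠ 1.
Then branch requires h + 2*q < -11 → h ≠ 1; else branch requires ((¬(v ≠ 8)) → (h + 2*v < -11 → h ≠ 1)) ∧ (v ≠ 8 → (h + 2*v < -21 → h ≠ 1)).
Before the if: (h + 2*w ≤ 2 → (h + 2*q < -11 → h ≠ 1)) ∧ ((¬(h + 2*w ≤ 2)) → (((¬(v ≠ 8)) → (h + 2*v < -11 → h ≠ 1)) ∧ (v ≠ 8 → (h + 2*v < -21 → h ≠ 1))))
Before the loop (bound <=1), unroll the exhaustion recursion (WP_0 = exit-now case; WP_j = one more guarded iteration, up to j = 1):
  WP_0: (¬(h + 3*v + w < 3*g - 3)) ∧ (h + 2*w ≤ 2 → (h + 2*q < -11 → h ≠ 1)) ∧ ((¬(h + 2*w ≤ 2)) → (((¬(v ≠ 8)) → (h + 2*v < -11 → h ≠ 1)) ∧ (v ≠ 8 → (h + 2*v < -21 → h ≠ 1))))
  WP_1: (h + 3*v + w < 3*g - 3 → ((¬(q + 3*v + w < 3*g - 9)) ∧ (q + 2*w ≤ -4 → (3*q < -17 → q ≠ -5)) ∧ ((¬(q + 2*w ≤ -4)) → (((¬(v ≠ 8)) → (q + 2*v < -17 → q ≠ -5)) ∧ (v ≠ 8 → (q + 2*v < -27 → q ≠ -5)))))) ∧ ((¬(h + 3*v + w < 3*g - 3)) → ((h + 2*w ≤ 2 → (h + 2*q < -11 → h ≠ 1)) ∧ ((¬(h + 2*w ≤ 2)) → (((¬(v ≠ 8)) → (h + 2*v < -11 → h ≠ 1)) ∧ (v ≠ 8 → (h + 2*v < -21 → h ≠ 1))))))
So before the loop: (h + 3*v + w < 3*g - 3 → ((¬(q + 3*v + w < 3*g - 9)) ∧ (q + 2*w ≤ -4 → (3*q < -17 → q ≠ -5)) ∧ ((¬(q + 2*w ≤ -4)) → (((¬(v ≠ 8)) → (q + 2*v < -17 → q ≠ -5)) ∧ (v ≠ 8 → (q + 2*v < -27 → q ≠ -5)))))) ∧ ((¬(h + 3*v + w < 3*g - 3)) → ((h + 2*w ≤ 2 → (h + 2*q < -11 → h ≠ 1)) ∧ ((¬(h + 2*w ≤ 2)) → (((¬(v ≠ 8)) → (h + 2*v < -11 → h ≠ 1)) ∧ (v ≠ 8 → (h + 2*v < -21 → h ≠ 1))))))
Answer: WP = (h + 3*v + w < 3*g - 3 → ((¬(q + 3*v + w < 3*g - 9)) ∧ (q + 2*w ≤ -4 → (3*q < -17 → q ≠ -5)) ∧ ((¬(q + 2*w ≤ -4)) → (((¬(v ≠ 8)) → (q + 2*v < -17 → q ≠ -5)) ∧ (v ≠ 8 → (q + 2*v < -27 → q ≠ -5)))))) ∧ ((¬(h + 3*v + w < 3*g - 3)) → ((h + 2*w ≤ 2 → (h + 2*q < -11 → h ≠ 1)) ∧ ((¬(h + 2*w ≤ 2)) → (((¬(v ≠ 8)) → (h + 2*v < -11 → h ≠ 1)) ∧ (v ≠ 8 → (h + 2*v < -21 → h ≠ 1))))))


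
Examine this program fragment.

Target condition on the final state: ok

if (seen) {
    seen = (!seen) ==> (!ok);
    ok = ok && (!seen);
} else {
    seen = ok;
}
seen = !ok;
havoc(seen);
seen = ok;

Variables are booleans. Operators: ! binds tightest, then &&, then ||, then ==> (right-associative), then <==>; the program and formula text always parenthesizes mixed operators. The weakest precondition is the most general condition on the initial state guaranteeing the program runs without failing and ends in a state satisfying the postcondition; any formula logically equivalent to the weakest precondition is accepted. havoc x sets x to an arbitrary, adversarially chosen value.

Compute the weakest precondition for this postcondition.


Working backward. After the program, ok must hold.
Before seen := ok: ok
Before havoc seen: ok
Before seen := !ok: ok
Then branch requires ok && (!((!seen) ==> (!ok))); else branch requires ok.
Before the if: (seen ==> (ok && (!((!seen) ==> (!ok))))) && ((!seen) ==> ok)
Answer: WP = (seen ==> (ok && (!((!seen) ==> (!ok))))) && ((!seen) ==> ok)


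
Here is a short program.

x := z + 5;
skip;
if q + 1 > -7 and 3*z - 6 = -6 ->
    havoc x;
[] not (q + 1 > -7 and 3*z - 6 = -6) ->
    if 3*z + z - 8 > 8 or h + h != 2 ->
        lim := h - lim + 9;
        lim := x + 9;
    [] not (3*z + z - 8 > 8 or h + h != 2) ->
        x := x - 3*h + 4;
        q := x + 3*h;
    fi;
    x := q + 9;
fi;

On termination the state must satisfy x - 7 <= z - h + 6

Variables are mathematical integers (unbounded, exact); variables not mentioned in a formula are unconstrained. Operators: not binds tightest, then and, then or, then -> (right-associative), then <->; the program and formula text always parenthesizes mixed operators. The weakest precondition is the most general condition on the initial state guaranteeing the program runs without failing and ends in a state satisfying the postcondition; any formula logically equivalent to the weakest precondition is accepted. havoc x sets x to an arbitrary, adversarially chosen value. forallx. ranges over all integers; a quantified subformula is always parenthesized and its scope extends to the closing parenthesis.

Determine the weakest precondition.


Working backward. After the program, the postcondition x - 7 <= z - h + 6 must hold; in canonical form it is h + x <= z + 13.
Then branch requires forall x_1. h + x_1 <= z + 13; else branch requires ((4*z > 16 or 2*h != 2) -> h + q <= z + 4) and ((not (4*z > 16 or 2*h != 2)) -> h + x <= z).
Before the if: ((q > -8 and 3*z = 0) -> (forall x_1. h + x_1 <= z + 13)) and ((not (q > -8 and 3*z = 0)) -> (((4*z > 16 or 2*h != 2) -> h + q <= z + 4) and ((not (4*z > 16 or 2*h != 2)) -> h + x <= z)))
Before skip: ((q > -8 and 3*z = 0) -> (forall x_1. h + x_1 <= z + 13)) and ((not (q > -8 and 3*z = 0)) -> (((4*z > 16 or 2*h != 2) -> h + q <= z + 4) and ((not (4*z > 16 or 2*h != 2)) -> h + x <= z)))
Before x := z + 5: ((q > -8 and 3*z = 0) -> (forall x_1. h + x_1 <= z + 13)) and ((not (q > -8 and 3*z = 0)) -> (((4*z > 16 or 2*h != 2) -> h + q <= z + 4) and ((not (4*z > 16 or 2*h != 2)) -> h <= -5)))
Answer: WP = ((q > -8 and 3*z = 0) -> (forall x_1. h + x_1 <= z + 13)) and ((not (q > -8 and 3*z = 0)) -> (((4*z > 16 or 2*h != 2) -> h + q <= z + 4) and ((not (4*z > 16 or 2*h != 2)) -> h <= -5)))


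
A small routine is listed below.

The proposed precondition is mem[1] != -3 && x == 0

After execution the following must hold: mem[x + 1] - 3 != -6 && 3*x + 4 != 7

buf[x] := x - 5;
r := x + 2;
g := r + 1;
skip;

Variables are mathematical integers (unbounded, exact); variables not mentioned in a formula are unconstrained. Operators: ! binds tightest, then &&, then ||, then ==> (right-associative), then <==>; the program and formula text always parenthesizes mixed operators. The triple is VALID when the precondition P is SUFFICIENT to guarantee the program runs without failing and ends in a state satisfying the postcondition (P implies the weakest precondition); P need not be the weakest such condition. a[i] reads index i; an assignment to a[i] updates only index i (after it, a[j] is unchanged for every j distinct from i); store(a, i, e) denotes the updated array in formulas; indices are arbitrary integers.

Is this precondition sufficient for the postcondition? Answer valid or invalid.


Working backward. After the program, the postcondition mem[x + 1] - 3 != -6 && 3*x + 4 != 7 must hold; in canonical form it is mem[x + 1] != -3 && 3*x != 3.
Before skip: mem[x + 1] != -3 && 3*x != 3
Before g := r + 1: mem[x + 1] != -3 && 3*x != 3
Before r := x + 2: mem[x + 1] != -3 && 3*x != 3
Before buf[x] := x - 5: mem[x + 1] != -3 && 3*x != 3
The weakest precondition is mem[x + 1] != -3 && 3*x != 3.
Check whether mem[1] != -3 && x == 0 implies it.
Every state satisfying the precondition satisfies the weakest precondition: the implication holds.
Answer: valid


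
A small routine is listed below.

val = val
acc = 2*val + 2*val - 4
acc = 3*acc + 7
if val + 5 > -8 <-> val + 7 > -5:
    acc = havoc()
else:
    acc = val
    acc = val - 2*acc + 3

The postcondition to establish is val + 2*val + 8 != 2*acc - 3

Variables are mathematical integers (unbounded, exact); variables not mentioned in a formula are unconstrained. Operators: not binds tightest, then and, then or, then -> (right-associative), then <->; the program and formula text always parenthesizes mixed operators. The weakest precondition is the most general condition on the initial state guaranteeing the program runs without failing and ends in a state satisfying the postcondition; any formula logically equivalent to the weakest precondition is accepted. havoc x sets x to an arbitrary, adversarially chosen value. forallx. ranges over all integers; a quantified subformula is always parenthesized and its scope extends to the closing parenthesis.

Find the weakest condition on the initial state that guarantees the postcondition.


Working backward. After the program, the postcondition val + 2*val + 8 != 2*acc - 3 must hold; in canonical form it is 3*val != 2*acc - 11.
Then branch requires forall acc_1. 3*val != 2*acc_1 - 11; else branch requires 5*val != -5.
Before the if: ((val > -13 <-> val > -12) -> (forall acc_1. 3*val != 2*acc_1 - 11)) and ((not (val > -13 <-> val > -12)) -> 5*val != -5)
Before acc := 3*acc + 7: ((val > -13 <-> val > -12) -> (forall acc_1. 3*val != 2*acc_1 - 11)) and ((not (val > -13 <-> val > -12)) -> 5*val != -5)
Before acc := 2*val + 2*val - 4: ((val > -13 <-> val > -12) -> (forall acc_1. 3*val != 2*acc_1 - 11)) and ((not (val > -13 <-> val > -12)) -> 5*val != -5)
Before val := val: ((val > -13 <-> val > -12) -> (forall acc_1. 3*val != 2*acc_1 - 11)) and ((not (val > -13 <-> val > -12)) -> 5*val != -5)
Answer: WP = ((val > -13 <-> val > -12) -> (forall acc_1. 3*val != 2*acc_1 - 11)) and ((not (val > -13 <-> val > -12)) -> 5*val != -5)


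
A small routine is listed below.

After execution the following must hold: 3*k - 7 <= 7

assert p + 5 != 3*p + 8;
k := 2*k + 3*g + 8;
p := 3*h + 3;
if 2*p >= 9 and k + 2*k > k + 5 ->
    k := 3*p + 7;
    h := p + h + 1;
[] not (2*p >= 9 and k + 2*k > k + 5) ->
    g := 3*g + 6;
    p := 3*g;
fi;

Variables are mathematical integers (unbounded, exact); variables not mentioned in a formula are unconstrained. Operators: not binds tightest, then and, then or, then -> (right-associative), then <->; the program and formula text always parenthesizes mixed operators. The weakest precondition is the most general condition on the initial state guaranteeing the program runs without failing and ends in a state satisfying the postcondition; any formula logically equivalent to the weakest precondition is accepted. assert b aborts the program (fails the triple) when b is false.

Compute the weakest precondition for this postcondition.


Working backward. After the program, the postcondition 3*k - 7 <= 7 must hold; in canonical form it is 3*k <= 14.
Then branch requires 9*p <= -7; else branch requires 3*k <= 14.
Before the if: ((2*p >= 9 and 2*k > 5) -> 9*p <= -7) and ((not (2*p >= 9 and 2*k > 5)) -> 3*k <= 14)
Before p := 3*h + 3: ((6*h >= 3 and 2*k > 5) -> 27*h <= -34) and ((not (6*h >= 3 and 2*k > 5)) -> 3*k <= 14)
Before k := 2*k + 3*g + 8: ((6*h >= 3 and 6*g + 4*k > -11) -> 27*h <= -34) and ((not (6*h >= 3 and 6*g + 4*k > -11)) -> 9*g + 6*k <= -10)
Before assert p + 5 != 3*p + 8: 2*p != -3 and ((6*h >= 3 and 6*g + 4*k > -11) -> 27*h <= -34) and ((not (6*h >= 3 and 6*g + 4*k > -11)) -> 9*g + 6*k <= -10)
Answer: WP = 2*p != -3 and ((6*h >= 3 and 6*g + 4*k > -11) -> 27*h <= -34) and ((not (6*h >= 3 and 6*g + 4*k > -11)) -> 9*g + 6*k <= -10)


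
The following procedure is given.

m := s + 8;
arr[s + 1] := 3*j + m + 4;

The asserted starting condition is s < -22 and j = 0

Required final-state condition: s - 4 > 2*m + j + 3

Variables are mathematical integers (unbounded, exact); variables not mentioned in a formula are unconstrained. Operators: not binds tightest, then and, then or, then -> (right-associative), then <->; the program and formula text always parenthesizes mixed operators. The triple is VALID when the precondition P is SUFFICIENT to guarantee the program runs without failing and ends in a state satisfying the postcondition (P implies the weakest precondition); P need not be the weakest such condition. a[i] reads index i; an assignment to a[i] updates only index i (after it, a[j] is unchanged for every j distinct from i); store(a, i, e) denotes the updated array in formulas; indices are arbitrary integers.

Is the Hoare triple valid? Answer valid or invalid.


Working backward. After the program, the postcondition s - 4 > 2*m + j + 3 must hold; in canonical form it is s > j + 2*m + 7.
Before arr[s + 1] := 3*j + m + 4: s > j + 2*m + 7
Before m := s + 8: j + s < -23
The weakest precondition is j + s < -23.
Check whether s < -22 and j = 0 implies it.
Countermodel: at the initial state j = 0, s = -23, the precondition holds but the weakest precondition fails.
Answer: invalid


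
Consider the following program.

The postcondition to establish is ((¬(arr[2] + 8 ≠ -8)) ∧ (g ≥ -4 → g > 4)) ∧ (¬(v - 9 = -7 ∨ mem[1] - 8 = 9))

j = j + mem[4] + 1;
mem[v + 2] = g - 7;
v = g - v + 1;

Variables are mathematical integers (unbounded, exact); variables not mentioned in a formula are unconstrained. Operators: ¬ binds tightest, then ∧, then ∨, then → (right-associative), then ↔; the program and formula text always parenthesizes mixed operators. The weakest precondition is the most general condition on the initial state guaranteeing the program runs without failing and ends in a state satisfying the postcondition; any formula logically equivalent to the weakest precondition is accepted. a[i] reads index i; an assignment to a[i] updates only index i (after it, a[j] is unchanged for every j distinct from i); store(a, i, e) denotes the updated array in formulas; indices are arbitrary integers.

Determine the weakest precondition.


Working backward. After the program, the postcondition ((¬(arr[2] + 8 ≠ -8)) ∧ (g ≥ -4 → g > 4)) ∧ (¬(v - 9 = -7 ∨ mem[1] - 8 = 9)) must hold; in canonical form it is (¬(arr[2] ≠ -16)) ∧ (g ≥ -4 → g > 4) ∧ (¬(v = 2 ∨ mem[1] = 17)).
Before v := g - v + 1: (¬(arr[2] ≠ -16)) ∧ (g ≥ -4 → g > 4) ∧ (¬(g = v + 1 ∨ mem[1] = 17))
Before mem[v + 2] := g - 7: (¬(arr[2] ≠ -16)) ∧ (g ≥ -4 → g > 4) ∧ (¬(g = v + 1 ∨ store(mem, v + 2, g - 7)[1] = 17))
Before j := j + mem[4] + 1: (¬(arr[2] ≠ -16)) ∧ (g ≥ -4 → g > 4) ∧ (¬(g = v + 1 ∨ store(mem, v + 2, g - 7)[1] = 17))
Answer: WP = (¬(arr[2] ≠ -16)) ∧ (g ≥ -4 → g > 4) ∧ (¬(g = v + 1 ∨ store(mem, v + 2, g - 7)[1] = 17))


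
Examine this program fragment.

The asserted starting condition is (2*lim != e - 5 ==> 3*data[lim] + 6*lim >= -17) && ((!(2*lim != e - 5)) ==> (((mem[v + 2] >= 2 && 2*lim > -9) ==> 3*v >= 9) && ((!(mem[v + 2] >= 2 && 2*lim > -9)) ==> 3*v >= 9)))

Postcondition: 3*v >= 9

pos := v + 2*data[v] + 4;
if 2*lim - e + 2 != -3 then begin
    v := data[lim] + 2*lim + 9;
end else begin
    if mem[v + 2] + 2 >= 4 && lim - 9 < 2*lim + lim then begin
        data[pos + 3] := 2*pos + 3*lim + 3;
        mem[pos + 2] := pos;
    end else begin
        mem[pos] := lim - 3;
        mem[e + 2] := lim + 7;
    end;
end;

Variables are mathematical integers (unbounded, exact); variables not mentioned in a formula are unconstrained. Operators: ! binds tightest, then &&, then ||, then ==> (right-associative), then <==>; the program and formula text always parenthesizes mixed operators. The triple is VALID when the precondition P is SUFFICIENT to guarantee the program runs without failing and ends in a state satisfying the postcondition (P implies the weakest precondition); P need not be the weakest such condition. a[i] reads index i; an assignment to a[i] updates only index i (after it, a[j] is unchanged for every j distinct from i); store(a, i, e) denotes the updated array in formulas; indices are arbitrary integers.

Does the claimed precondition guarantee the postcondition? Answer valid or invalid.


Working backward. After the program, 3*v >= 9 must hold.
Then branch requires 3*data[lim] + 6*lim >= -18; else branch requires ((mem[v + 2] >= 2 && 2*lim > -9) ==> 3*v >= 9) && ((!(mem[v + 2] >= 2 && 2*lim > -9)) ==> 3*v >= 9).
Before the if: (2*lim != e - 5 ==> 3*data[lim] + 6*lim >= -18) && ((!(2*lim != e - 5)) ==> (((mem[v + 2] >= 2 && 2*lim > -9) ==> 3*v >= 9) && ((!(mem[v + 2] >= 2 && 2*lim > -9)) ==> 3*v >= 9)))
Before pos := v + 2*data[v] + 4: (2*lim != e - 5 ==> 3*data[lim] + 6*lim >= -18) && ((!(2*lim != e - 5)) ==> (((mem[v + 2] >= 2 && 2*lim > -9) ==> 3*v >= 9) && ((!(mem[v + 2] >= 2 && 2*lim > -9)) ==> 3*v >= 9)))
The weakest precondition is (2*lim != e - 5 ==> 3*data[lim] + 6*lim >= -18) && ((!(2*lim != e - 5)) ==> (((mem[v + 2] >= 2 && 2*lim > -9) ==> 3*v >= 9) && ((!(mem[v + 2] >= 2 && 2*lim > -9)) ==> 3*v >= 9))).
Check whether (2*lim != e - 5 ==> 3*data[lim] + 6*lim >= -17) && ((!(2*lim != e - 5)) ==> (((mem[v + 2] >= 2 && 2*lim > -9) ==> 3*v >= 9) && ((!(mem[v + 2] >= 2 && 2*lim > -9)) ==> 3*v >= 9))) implies it.
Every state satisfying the precondition satisfies the weakest precondition: the implication holds.
Answer: valid


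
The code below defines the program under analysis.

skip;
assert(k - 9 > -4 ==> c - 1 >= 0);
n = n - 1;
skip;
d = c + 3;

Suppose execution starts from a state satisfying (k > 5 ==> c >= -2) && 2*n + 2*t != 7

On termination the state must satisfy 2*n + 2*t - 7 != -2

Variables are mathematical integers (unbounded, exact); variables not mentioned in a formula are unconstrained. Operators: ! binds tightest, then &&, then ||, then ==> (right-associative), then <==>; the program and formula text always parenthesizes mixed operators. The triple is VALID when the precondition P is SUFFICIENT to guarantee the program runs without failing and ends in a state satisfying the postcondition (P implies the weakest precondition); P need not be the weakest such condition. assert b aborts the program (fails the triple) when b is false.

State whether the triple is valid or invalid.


Working backward. After the program, the postcondition 2*n + 2*t - 7 != -2 must hold; in canonical form it is 2*n + 2*t != 5.
Before d := c + 3: 2*n + 2*t != 5
Before skip: 2*n + 2*t != 5
Before n := n - 1: 2*n + 2*t != 7
Before assert k - 9 > -4 ==> c - 1 >= 0: (k > 5 ==> c >= 1) && 2*n + 2*t != 7
Before skip: (k > 5 ==> c >= 1) && 2*n + 2*t != 7
The weakest precondition is (k > 5 ==> c >= 1) && 2*n + 2*t != 7.
Check whether (k > 5 ==> c >= -2) && 2*n + 2*t != 7 implies it.
Countermodel: at the initial state c = 0, k = 6, n = 0, t = 0, the precondition holds but the weakest precondition fails.
Answer: invalid


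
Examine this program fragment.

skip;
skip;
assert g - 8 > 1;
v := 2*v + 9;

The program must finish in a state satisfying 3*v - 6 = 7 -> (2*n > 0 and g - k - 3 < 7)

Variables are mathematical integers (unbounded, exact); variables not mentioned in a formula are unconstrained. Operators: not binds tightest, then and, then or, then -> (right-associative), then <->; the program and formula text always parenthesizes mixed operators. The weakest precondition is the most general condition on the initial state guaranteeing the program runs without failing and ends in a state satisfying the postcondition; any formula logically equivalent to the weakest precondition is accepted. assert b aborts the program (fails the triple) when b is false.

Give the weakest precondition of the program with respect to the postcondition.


Working backward. After the program, the postcondition 3*v - 6 = 7 -> (2*n > 0 and g - k - 3 < 7) must hold; in canonical form it is 3*v = 13 -> (2*n > 0 and g < k + 10).
Before v := 2*v + 9: 6*v = -14 -> (2*n > 0 and g < k + 10)
Before assert g - 8 > 1: g > 9 and (6*v = -14 -> (2*n > 0 and g < k + 10))
Before skip: g > 9 and (6*v = -14 -> (2*n > 0 and g < k + 10))
Before skip: g > 9 and (6*v = -14 -> (2*n > 0 and g < k + 10))
Answer: WP = g > 9 and (6*v = -14 -> (2*n > 0 and g < k + 10))


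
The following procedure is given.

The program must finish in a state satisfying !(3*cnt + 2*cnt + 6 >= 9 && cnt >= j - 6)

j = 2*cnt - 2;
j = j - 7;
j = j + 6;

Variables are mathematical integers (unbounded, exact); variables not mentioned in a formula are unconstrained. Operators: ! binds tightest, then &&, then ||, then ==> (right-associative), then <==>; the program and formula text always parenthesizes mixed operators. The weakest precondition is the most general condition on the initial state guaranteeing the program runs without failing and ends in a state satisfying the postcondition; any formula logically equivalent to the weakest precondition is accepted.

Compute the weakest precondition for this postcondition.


Working backward. After the program, the postcondition !(3*cnt + 2*cnt + 6 >= 9 && cnt >= j - 6) must hold; in canonical form it is !(5*cnt >= 3 && cnt >= j - 6).
Before j := j + 6: !(5*cnt >= 3 && cnt >= j)
Before j := j - 7: !(5*cnt >= 3 && cnt >= j - 7)
Before j := 2*cnt - 2: !(5*cnt >= 3 && cnt <= 9)
Answer: WP = !(5*cnt >= 3 && cnt <= 9)


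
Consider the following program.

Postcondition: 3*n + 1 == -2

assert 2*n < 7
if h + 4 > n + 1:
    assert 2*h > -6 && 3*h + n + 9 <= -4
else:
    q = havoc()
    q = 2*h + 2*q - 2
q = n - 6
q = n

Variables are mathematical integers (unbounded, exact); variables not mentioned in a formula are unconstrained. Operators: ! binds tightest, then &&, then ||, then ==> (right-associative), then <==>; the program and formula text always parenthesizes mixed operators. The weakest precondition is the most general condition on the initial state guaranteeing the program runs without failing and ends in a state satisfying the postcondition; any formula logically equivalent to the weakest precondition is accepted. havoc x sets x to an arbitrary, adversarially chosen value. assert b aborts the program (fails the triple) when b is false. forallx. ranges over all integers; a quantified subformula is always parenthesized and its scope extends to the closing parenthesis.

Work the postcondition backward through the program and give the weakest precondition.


Working backward. After the program, the postcondition 3*n + 1 == -2 must hold; in canonical form it is 3*n == -3.
Before q := n: 3*n == -3
Before q := n - 6: 3*n == -3
Then branch requires 2*h > -6 && 3*h + n <= -13 && 3*n == -3; else branch requires 3*n == -3.
Before the if: (h > n - 3 ==> (2*h > -6 && 3*h + n <= -13 && 3*n == -3)) && ((!(h > n - 3)) ==> 3*n == -3)
Before assert 2*n < 7: 2*n < 7 && (h > n - 3 ==> (2*h > -6 && 3*h + n <= -13 && 3*n == -3)) && ((!(h > n - 3)) ==> 3*n == -3)
Answer: WP = 2*n < 7 && (h > n - 3 ==> (2*h > -6 && 3*h + n <= -13 && 3*n == -3)) && ((!(h > n - 3)) ==> 3*n == -3)


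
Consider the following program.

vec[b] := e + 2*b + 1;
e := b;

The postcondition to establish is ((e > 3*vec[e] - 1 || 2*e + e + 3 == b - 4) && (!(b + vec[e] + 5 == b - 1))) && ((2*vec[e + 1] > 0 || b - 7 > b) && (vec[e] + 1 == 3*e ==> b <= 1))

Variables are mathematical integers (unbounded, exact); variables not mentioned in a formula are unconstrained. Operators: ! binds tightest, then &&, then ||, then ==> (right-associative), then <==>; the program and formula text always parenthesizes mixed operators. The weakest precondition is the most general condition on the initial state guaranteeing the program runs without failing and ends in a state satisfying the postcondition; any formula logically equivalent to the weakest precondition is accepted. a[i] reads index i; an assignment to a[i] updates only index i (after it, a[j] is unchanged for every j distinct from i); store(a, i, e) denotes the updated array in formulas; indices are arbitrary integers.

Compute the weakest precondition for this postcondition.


Working backward. After the program, the postcondition ((e > 3*vec[e] - 1 || 2*e + e + 3 == b - 4) && (!(b + vec[e] + 5 == b - 1))) && ((2*vec[e + 1] > 0 || b - 7 > b) && (vec[e] + 1 == 3*e ==> b <= 1)) must hold; in canonical form it is (e > 3*vec[e] - 1 || 3*e == b - 7) && (!(vec[e] == -6)) && 2*vec[e + 1] > 0 && (vec[e] == 3*e - 1 ==> b <= 1).
Before e := b: (b > 3*vec[b] - 1 || 2*b == -7) && (!(vec[b] == -6)) && 2*vec[b + 1] > 0 && (vec[b] == 3*b - 1 ==> b <= 1)
Before vec[b] := e + 2*b + 1: (b > 3*store(vec, b, 2*b + e + 1)[b] - 1 || 2*b == -7) && (!(store(vec, b, 2*b + e + 1)[b] == -6)) && 2*store(vec, b, 2*b + e + 1)[b + 1] > 0 && (store(vec, b, 2*b + e + 1)[b] == 3*b - 1 ==> b <= 1)
Answer: WP = (b > 3*store(vec, b, 2*b + e + 1)[b] - 1 || 2*b == -7) && (!(store(vec, b, 2*b + e + 1)[b] == -6)) && 2*store(vec, b, 2*b + e + 1)[b + 1] > 0 && (store(vec, b, 2*b + e + 1)[b] == 3*b - 1 ==> b <= 1)


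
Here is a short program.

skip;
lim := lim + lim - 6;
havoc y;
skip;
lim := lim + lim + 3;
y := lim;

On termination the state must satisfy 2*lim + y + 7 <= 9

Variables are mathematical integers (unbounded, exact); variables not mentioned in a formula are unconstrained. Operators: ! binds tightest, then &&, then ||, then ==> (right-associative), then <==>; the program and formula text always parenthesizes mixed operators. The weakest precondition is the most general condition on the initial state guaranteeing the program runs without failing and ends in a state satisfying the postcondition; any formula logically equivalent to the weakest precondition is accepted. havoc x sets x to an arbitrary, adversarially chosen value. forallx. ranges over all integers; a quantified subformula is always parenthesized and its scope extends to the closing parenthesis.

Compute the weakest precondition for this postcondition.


Working backward. After the program, the postcondition 2*lim + y + 7 <= 9 must hold; in canonical form it is 2*lim + y <= 2.
Before y := lim: 3*lim <= 2
Before lim := lim + lim + 3: 6*lim <= -7
Before skip: 6*lim <= -7
Before havoc y: 6*lim <= -7
Before lim := lim + lim - 6: 12*lim <= 29
Before skip: 12*lim <= 29
Answer: WP = 12*lim <= 29


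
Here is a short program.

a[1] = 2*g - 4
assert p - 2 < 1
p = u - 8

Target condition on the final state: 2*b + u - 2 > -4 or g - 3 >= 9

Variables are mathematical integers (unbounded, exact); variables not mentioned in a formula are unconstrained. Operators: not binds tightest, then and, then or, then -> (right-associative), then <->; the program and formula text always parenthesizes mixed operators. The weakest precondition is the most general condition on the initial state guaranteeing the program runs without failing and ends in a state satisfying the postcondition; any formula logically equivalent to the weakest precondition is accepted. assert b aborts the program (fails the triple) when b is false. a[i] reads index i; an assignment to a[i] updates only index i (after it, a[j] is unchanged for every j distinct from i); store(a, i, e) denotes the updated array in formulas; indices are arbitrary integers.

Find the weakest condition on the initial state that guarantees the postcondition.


Working backward. After the program, the postcondition 2*b + u - 2 > -4 or g - 3 >= 9 must hold; in canonical form it is 2*b + u > -2 or g >= 12.
Before p := u - 8: 2*b + u > -2 or g >= 12
Before assert p - 2 < 1: p < 3 and (2*b + u > -2 or g >= 12)
Before a[1] := 2*g - 4: p < 3 and (2*b + u > -2 or g >= 12)
Answer: WP = p < 3 and (2*b + u > -2 or g >= 12)


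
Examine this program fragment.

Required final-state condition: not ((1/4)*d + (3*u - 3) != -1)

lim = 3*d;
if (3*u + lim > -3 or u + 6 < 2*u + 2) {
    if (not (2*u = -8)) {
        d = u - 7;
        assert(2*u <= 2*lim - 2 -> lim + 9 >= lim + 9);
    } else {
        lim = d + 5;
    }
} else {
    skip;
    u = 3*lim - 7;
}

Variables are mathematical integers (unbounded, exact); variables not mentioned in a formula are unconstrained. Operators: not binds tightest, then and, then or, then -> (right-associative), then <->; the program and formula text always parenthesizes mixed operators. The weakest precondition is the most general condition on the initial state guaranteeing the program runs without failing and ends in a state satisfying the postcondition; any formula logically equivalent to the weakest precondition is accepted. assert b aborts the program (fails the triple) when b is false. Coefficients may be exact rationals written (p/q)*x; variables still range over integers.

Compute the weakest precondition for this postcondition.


Working backward. After the program, the postcondition not ((1/4)*d + (3*u - 3) != -1) must hold; in canonical form it is not ((1/4)*d + 3*u != 2).
Then branch requires ((not (2*u = -8)) -> (not ((13/4)*u != 15/4))) and (2*u = -8 -> (not ((1/4)*d + 3*u != 2))); else branch requires not ((1/4)*d + 9*lim != 23).
Before the if: ((lim + 3*u > -3 or u > 4) -> (((not (2*u = -8)) -> (not ((13/4)*u != 15/4))) and (2*u = -8 -> (not ((1/4)*d + 3*u != 2))))) and ((not (lim + 3*u > -3 or u > 4)) -> (not ((1/4)*d + 9*lim != 23)))
Before lim := 3*d: ((3*d + 3*u > -3 or u > 4) -> (((not (2*u = -8)) -> (not ((13/4)*u != 15/4))) and (2*u = -8 -> (not ((1/4)*d + 3*u != 2))))) and ((not (3*d + 3*u > -3 or u > 4)) -> (not ((109/4)*d != 23)))
Answer: WP = ((3*d + 3*u > -3 or u > 4) -> (((not (2*u = -8)) -> (not ((13/4)*u != 15/4))) and (2*u = -8 -> (not ((1/4)*d + 3*u != 2))))) and ((not (3*d + 3*u > -3 or u > 4)) -> (not ((109/4)*d != 23)))
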